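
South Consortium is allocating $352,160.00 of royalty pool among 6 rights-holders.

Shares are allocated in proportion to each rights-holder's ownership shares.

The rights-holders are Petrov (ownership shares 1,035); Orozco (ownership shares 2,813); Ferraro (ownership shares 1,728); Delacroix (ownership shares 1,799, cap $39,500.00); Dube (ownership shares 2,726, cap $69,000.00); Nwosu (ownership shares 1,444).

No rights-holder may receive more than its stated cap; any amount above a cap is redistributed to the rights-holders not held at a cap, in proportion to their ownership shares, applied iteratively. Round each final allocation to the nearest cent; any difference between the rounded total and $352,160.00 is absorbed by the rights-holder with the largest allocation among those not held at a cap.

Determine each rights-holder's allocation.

Petrov: $35,924.23 · Orozco: $97,637.54 · Ferraro: $59,977.85 · Delacroix: $39,500.00 · Dube: $69,000.00 · Nwosu: $50,120.38

Total ownership shares = 11,545.
Unconstrained shares: Petrov 31,570.8618; Orozco 85,805.6371; Ferraro 52,709.6128; Delacroix 54,875.3434; Dube 83,151.8545; Nwosu 44,046.6903.
Capped: Delacroix ($39,500.00), Dube ($69,000.00); residual $243,660.00 reallocated over remaining ownership shares 7,020.
Redistributed shares: Petrov 35,924.2308 → $35,924.23; Orozco 97,637.5470 → $97,637.55; Ferraro 59,977.8462 → $59,977.85; Nwosu 50,120.3761 → $50,120.38.
Rounding difference −$0.01 applied to Orozco → $97,637.54.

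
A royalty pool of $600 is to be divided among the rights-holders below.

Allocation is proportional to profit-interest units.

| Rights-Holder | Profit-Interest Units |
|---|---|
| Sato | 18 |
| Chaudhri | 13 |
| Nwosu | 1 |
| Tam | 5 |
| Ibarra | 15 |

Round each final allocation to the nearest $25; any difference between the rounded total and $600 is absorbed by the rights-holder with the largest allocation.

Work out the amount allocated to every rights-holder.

Total profit-interest units = 52.
Raw shares: Sato 18/52 × $600 = 207.69; Chaudhri 13/52 × $600 = 150.00; Nwosu 1/52 × $600 = 11.54; Tam 5/52 × $600 = 57.69; Ibarra 15/52 × $600 = 173.08.
After rounding ($25): Sato $200; Chaudhri $150; Nwosu $0; Tam $50; Ibarra $175. Sum = $575.
Difference $600 − $575 = +$25 applied to largest allocation (Sato): Sato becomes $225.

Sato: $225 | Chaudhri: $150 | Nwosu: $0 | Tam: $50 | Ibarra: $175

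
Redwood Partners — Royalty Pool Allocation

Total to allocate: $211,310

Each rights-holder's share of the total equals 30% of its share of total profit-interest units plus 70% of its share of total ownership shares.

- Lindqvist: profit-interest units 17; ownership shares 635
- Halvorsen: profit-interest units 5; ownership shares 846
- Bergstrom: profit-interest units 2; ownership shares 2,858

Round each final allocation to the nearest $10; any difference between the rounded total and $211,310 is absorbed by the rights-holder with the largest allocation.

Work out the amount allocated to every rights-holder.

Totals — profit-interest units 24, ownership shares 4,339.
Combined weights (30% profit-interest units + 70% ownership shares): Lindqvist 0.3149; Halvorsen 0.1990; Bergstrom 0.4861.
Pro-rata amounts: Lindqvist 66,550.60; Halvorsen 42,047.11; Bergstrom 102,712.29.
After rounding ($10): Lindqvist $66,550; Halvorsen $42,050; Bergstrom $102,710. Sum = $211,310.
No rounding difference to absorb.

Lindqvist: $66,550; Halvorsen: $42,050; Bergstrom: $102,710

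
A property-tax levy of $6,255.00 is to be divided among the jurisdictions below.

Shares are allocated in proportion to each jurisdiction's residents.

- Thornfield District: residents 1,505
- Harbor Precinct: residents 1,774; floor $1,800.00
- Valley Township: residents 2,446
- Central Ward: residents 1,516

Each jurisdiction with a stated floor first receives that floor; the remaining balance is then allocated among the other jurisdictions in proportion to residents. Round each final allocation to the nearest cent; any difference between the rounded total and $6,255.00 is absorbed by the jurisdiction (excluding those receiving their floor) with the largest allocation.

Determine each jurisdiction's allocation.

Thornfield District: $1,226.41 | Harbor Precinct: $1,800.00 | Valley Township: $1,993.22 | Central Ward: $1,235.37

Minimums first: Harbor Precinct $1,800.00. Remaining pool $4,455.00.
Remaining pool split over remaining residents 5,467: Thornfield District 1,226.4085 → $1,226.41; Valley Township 1,993.2193 → $1,993.22; Central Ward 1,235.3722 → $1,235.37.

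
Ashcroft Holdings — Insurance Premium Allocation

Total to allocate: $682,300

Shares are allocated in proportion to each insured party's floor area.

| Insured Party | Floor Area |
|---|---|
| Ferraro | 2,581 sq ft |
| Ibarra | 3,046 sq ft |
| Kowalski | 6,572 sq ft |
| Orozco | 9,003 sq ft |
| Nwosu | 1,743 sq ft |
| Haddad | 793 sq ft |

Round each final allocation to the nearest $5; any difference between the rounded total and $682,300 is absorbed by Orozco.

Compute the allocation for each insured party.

Floor area total: 23,738.
Pro-rata amounts: Ferraro 2,581/23,738 × $682,300 = 74,185.54; Ibarra 3,046/23,738 × $682,300 = 87,551.01; Kowalski 6,572/23,738 × $682,300 = 188,898.63; Orozco 9,003/23,738 × $682,300 = 258,772.72; Nwosu 1,743/23,738 × $682,300 = 50,098.95; Haddad 793/23,738 × $682,300 = 22,793.15.
Rounded to nearest $5: Ferraro $74,185; Ibarra $87,550; Kowalski $188,900; Orozco $258,775; Nwosu $50,100; Haddad $22,795. Sum = $682,305.
Difference $682,300 − $682,305 = −$5 applied to Orozco: Orozco becomes $258,770.

Ferraro: $74,185 · Ibarra: $87,550 · Kowalski: $188,900 · Orozco: $258,770 · Nwosu: $50,100 · Haddad: $22,795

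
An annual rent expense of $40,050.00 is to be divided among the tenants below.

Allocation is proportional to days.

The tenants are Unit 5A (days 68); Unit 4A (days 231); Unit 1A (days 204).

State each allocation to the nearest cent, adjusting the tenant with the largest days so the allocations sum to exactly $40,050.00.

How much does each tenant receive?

Unit 5A: $5,414.31 · Unit 4A: $18,392.75 · Unit 1A: $16,242.94

Combined days = 68 + 231 + 204 = 503.
Unrounded shares: Unit 5A 5,414.3141; Unit 4A 18,392.7435; Unit 1A 16,242.9423.
After rounding (cent): Unit 5A $5,414.31; Unit 4A $18,392.74; Unit 1A $16,242.94. Sum = $40,049.99.
Difference $40,050.00 − $40,049.99 = +$0.01 applied to largest days (Unit 4A): Unit 4A becomes $18,392.75.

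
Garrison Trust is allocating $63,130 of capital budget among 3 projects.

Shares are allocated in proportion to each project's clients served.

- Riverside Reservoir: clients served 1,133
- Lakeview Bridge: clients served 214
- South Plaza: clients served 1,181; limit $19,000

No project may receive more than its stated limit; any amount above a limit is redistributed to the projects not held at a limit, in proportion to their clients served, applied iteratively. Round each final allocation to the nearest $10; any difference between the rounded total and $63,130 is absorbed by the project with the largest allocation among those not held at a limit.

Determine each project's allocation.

Riverside Reservoir: $37,120 | Lakeview Bridge: $7,010 | South Plaza: $19,000

Total clients served = 2,528.
Proportional shares (ignoring caps): Riverside Reservoir 28,293.63; Lakeview Bridge 5,344.07; South Plaza 29,492.30.
Cap binds for South Plaza ($19,000); remaining pool $44,130 reallocated over remaining clients served 1,347.
Shares after redistribution: Riverside Reservoir 37,119.00 → $37,120; Lakeview Bridge 7,011.00 → $7,010.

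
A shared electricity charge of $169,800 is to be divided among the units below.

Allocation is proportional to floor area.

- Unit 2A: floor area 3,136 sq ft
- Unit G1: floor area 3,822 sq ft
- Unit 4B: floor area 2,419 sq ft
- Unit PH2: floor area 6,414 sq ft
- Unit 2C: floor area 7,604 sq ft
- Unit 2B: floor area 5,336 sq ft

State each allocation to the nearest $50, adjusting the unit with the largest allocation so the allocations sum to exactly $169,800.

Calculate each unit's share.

Sum of floor area: 28,731.
Proportional shares: Unit 2A 3,136/28,731 × $169,800 = 18,533.74; Unit G1 3,822/28,731 × $169,800 = 22,587.99; Unit 4B 2,419/28,731 × $169,800 = 14,296.27; Unit PH2 6,414/28,731 × $169,800 = 37,906.69; Unit 2C 7,604/28,731 × $169,800 = 44,939.58; Unit 2B 5,336/28,731 × $169,800 = 31,535.72.
After rounding ($50): Unit 2A $18,550; Unit G1 $22,600; Unit 4B $14,300; Unit PH2 $37,900; Unit 2C $44,950; Unit 2B $31,550. Sum = $169,850.
Difference $169,800 − $169,850 = −$50 applied to largest allocation (Unit 2C): Unit 2C becomes $44,900.

Unit 2A: $18,550 | Unit G1: $22,600 | Unit 4B: $14,300 | Unit PH2: $37,900 | Unit 2C: $44,900 | Unit 2B: $31,550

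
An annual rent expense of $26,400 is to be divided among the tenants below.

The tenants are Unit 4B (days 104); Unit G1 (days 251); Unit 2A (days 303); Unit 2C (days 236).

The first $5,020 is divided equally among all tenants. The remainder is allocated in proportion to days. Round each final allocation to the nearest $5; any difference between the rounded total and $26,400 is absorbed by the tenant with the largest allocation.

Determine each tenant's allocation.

Equal tier: $5,020 ÷ 4 = $1,255 apiece.
Remainder $21,380 by days (total 894): Unit 4B 2,487.16 → $2,485; Unit G1 6,002.66 → $6,005; Unit 2A 7,246.24 → $7,245; Unit 2C 5,643.94 → $5,645.
Totals: Unit 4B $1,255 + $2,485 = $3,740; Unit G1 $1,255 + $6,005 = $7,260; Unit 2A $1,255 + $7,245 = $8,500; Unit 2C $1,255 + $5,645 = $6,900.

Unit 4B: $3,740; Unit G1: $7,260; Unit 2A: $8,500; Unit 2C: $6,900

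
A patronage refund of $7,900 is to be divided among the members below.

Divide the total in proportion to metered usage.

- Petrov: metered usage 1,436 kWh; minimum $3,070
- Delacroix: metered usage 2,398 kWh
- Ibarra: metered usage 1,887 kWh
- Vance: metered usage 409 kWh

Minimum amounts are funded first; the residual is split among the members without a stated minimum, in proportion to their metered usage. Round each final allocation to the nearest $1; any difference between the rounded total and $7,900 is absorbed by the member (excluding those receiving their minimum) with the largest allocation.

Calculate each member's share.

Petrov: $3,070 · Delacroix: $2,467 · Ibarra: $1,942 · Vance: $421

Fund the minimums — Petrov $3,070. Balance $4,830.
Balance split over remaining metered usage 4,694: Delacroix 2,467.48 → $2,467; Ibarra 1,941.67 → $1,942; Vance 420.85 → $421.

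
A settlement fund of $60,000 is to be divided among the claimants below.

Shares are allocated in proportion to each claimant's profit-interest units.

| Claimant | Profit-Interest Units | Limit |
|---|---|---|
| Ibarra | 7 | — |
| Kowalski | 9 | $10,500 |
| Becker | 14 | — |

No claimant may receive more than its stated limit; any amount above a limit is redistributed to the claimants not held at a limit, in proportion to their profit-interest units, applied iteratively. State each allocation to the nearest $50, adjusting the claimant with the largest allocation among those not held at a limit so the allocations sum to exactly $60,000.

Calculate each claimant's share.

Ibarra: $16,500 | Kowalski: $10,500 | Becker: $33,000

Combined profit-interest units = 30.
Pro-rata shares before constraints: Ibarra 14,000.00; Kowalski 18,000.00; Becker 28,000.00.
Capped: Kowalski ($10,500); remaining pool $49,500 reallocated over remaining profit-interest units 21.
Shares after redistribution: Ibarra 16,500.00 → $16,500; Becker 33,000.00 → $33,000.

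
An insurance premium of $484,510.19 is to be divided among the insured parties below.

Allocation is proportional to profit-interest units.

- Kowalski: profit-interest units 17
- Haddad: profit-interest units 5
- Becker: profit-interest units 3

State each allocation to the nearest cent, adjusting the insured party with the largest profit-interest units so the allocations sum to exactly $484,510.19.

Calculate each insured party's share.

Total profit-interest units = 17 + 5 + 3 = 25.
Unrounded shares: Kowalski 329,466.9292; Haddad 96,902.0380; Becker 58,141.2228.
Rounded to nearest cent: Kowalski $329,466.93; Haddad $96,902.04; Becker $58,141.22. Sum = $484,510.19.
Sum already equals the total — no adjustment.

Kowalski: $329,466.93 · Haddad: $96,902.04 · Becker: $58,141.22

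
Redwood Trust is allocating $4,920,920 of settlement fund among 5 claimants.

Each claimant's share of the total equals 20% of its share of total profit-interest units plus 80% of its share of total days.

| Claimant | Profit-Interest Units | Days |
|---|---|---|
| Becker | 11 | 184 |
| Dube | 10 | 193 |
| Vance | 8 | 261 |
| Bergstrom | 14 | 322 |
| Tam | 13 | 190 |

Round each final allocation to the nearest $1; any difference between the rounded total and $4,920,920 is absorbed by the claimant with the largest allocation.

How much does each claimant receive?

Profit-interest units total 56; days total 1,150.
Composite weights (20% profit-interest units + 80% days): Becker 0.1673; Dube 0.1700; Vance 0.2101; Bergstrom 0.2740; Tam 0.1786.
Unrounded shares: Becker 823,199.62; Dube 836,434.14; Vance 1,034,065.62; Bergstrom 1,348,332.08; Tam 878,888.54.
Rounded to nearest $1: Becker $823,200; Dube $836,434; Vance $1,034,066; Bergstrom $1,348,332; Tam $878,889. Sum = $4,920,921.
Difference $4,920,920 − $4,920,921 = −$1 applied to largest allocation (Bergstrom): Bergstrom becomes $1,348,331.

Becker: $823,200 · Dube: $836,434 · Vance: $1,034,066 · Bergstrom: $1,348,331 · Tam: $878,889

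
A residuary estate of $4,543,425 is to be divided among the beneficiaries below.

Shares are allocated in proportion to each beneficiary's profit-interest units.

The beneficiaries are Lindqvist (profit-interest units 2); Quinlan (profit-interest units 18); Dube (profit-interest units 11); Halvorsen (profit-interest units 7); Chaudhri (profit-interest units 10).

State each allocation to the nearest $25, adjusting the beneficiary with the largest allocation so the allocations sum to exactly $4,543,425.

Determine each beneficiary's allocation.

Combined profit-interest units = 48.
Unrounded shares: Lindqvist 2/48 × $4,543,425 = 189,309.38; Quinlan 18/48 × $4,543,425 = 1,703,784.38; Dube 11/48 × $4,543,425 = 1,041,201.56; Halvorsen 7/48 × $4,543,425 = 662,582.81; Chaudhri 10/48 × $4,543,425 = 946,546.88.
After rounding ($25): Lindqvist $189,300; Quinlan $1,703,775; Dube $1,041,200; Halvorsen $662,575; Chaudhri $946,550. Sum = $4,543,400.
Difference $4,543,425 − $4,543,400 = +$25 applied to largest allocation (Quinlan): Quinlan becomes $1,703,800.

Lindqvist: $189,300 | Quinlan: $1,703,800 | Dube: $1,041,200 | Halvorsen: $662,575 | Chaudhri: $946,550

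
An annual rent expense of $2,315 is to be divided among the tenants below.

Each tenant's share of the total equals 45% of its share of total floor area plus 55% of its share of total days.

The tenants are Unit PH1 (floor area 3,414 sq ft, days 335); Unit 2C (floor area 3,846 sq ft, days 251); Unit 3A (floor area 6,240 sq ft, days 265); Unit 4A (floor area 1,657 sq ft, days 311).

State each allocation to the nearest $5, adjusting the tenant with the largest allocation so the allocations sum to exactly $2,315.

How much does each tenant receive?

Floor area total 15,157; days total 1,162.
Combined weights (45% floor area + 55% days): Unit PH1 0.2599; Unit 2C 0.2330; Unit 3A 0.3107; Unit 4A 0.1964.
Pro-rata amounts: Unit PH1 601.72; Unit 2C 539.37; Unit 3A 719.25; Unit 4A 454.66.
Rounded to nearest $5: Unit PH1 $600; Unit 2C $540; Unit 3A $720; Unit 4A $455. Sum = $2,315.
Sum already equals the total — no adjustment.

Unit PH1: $600; Unit 2C: $540; Unit 3A: $720; Unit 4A: $455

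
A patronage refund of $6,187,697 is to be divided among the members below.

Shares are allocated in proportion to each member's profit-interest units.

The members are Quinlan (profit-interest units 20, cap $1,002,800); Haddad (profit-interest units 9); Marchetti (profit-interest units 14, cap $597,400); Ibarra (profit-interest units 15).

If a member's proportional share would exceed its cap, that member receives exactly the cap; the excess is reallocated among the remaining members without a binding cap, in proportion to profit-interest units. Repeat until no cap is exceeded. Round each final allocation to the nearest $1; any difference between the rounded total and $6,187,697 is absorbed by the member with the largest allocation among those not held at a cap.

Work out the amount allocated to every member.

Sum of profit-interest units: 58.
Proportional shares (ignoring caps): Quinlan 2,133,688.62; Haddad 960,159.88; Marchetti 1,493,582.03; Ibarra 1,600,266.47.
Held at cap: Quinlan ($1,002,800), Marchetti ($597,400); balance $4,587,497 reallocated over remaining profit-interest units 24.
Shares after redistribution: Haddad 1,720,311.38 → $1,720,311; Ibarra 2,867,185.62 → $2,867,186.

Quinlan: $1,002,800; Haddad: $1,720,311; Marchetti: $597,400; Ibarra: $2,867,186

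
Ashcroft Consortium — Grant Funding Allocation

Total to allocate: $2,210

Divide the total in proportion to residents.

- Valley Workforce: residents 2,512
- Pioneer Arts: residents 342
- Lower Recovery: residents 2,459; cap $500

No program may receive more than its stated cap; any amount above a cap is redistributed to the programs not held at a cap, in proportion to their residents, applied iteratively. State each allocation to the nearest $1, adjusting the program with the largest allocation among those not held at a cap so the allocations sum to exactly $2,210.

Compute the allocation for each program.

Combined residents = 5,313.
Proportional shares (ignoring caps): Valley Workforce 1,044.89; Pioneer Arts 142.26; Lower Recovery 1,022.85.
Capped: Lower Recovery ($500); balance $1,710 reallocated over remaining residents 2,854.
Redistributed shares: Valley Workforce 1,505.09 → $1,505; Pioneer Arts 204.91 → $205.

Valley Workforce: $1,505 | Pioneer Arts: $205 | Lower Recovery: $500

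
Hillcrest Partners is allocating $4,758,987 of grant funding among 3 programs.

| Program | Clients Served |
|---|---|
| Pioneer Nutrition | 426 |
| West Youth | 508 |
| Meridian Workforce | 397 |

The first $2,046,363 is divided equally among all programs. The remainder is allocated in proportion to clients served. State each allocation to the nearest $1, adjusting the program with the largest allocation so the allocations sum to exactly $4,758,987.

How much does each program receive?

$2,046,363 shared equally gives $682,121 per program.
Remainder $2,712,624 by clients served (total 1,331): Pioneer Nutrition 868,202.72 → $868,203; West Youth 1,035,321.56 → $1,035,322; Meridian Workforce 809,099.72 → $809,100.
Rounding difference −$1 on remainder applied to West Youth.
Totals: Pioneer Nutrition $682,121 + $868,203 = $1,550,324; West Youth $682,121 + $1,035,321 = $1,717,442; Meridian Workforce $682,121 + $809,100 = $1,491,221.

Pioneer Nutrition: $1,550,324 | West Youth: $1,717,442 | Meridian Workforce: $1,491,221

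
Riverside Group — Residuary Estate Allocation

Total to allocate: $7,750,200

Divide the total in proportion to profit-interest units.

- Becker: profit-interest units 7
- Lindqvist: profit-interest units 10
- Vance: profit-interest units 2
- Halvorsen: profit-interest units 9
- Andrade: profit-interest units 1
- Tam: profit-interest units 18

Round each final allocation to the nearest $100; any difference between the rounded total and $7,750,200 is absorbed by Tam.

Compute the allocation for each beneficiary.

Total profit-interest units = 47.
Proportional shares: Becker 7/47 × $7,750,200 = 1,154,285.11; Lindqvist 10/47 × $7,750,200 = 1,648,978.72; Vance 2/47 × $7,750,200 = 329,795.74; Halvorsen 9/47 × $7,750,200 = 1,484,080.85; Andrade 1/47 × $7,750,200 = 164,897.87; Tam 18/47 × $7,750,200 = 2,968,161.70.
At nearest $100: Becker $1,154,300; Lindqvist $1,649,000; Vance $329,800; Halvorsen $1,484,100; Andrade $164,900; Tam $2,968,200. Sum = $7,750,300.
Difference $7,750,200 − $7,750,300 = −$100 applied to Tam: Tam becomes $2,968,100.

Becker: $1,154,300 · Lindqvist: $1,649,000 · Vance: $329,800 · Halvorsen: $1,484,100 · Andrade: $164,900 · Tam: $2,968,100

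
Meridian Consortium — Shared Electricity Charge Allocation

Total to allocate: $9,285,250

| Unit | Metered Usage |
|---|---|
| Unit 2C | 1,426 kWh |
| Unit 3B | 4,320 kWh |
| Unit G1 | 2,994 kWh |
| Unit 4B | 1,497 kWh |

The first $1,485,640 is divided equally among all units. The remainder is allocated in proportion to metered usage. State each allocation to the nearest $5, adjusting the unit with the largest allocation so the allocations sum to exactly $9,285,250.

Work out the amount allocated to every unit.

$1,485,640 shared equally gives $371,410 per unit.
Remainder $7,799,610 by metered usage (total 10,237): Unit 2C 1,086,474.93 → $1,086,475; Unit 3B 3,291,424.75 → $3,291,425; Unit G1 2,281,140.21 → $2,281,140; Unit 4B 1,140,570.11 → $1,140,570.
Totals: Unit 2C $371,410 + $1,086,475 = $1,457,885; Unit 3B $371,410 + $3,291,425 = $3,662,835; Unit G1 $371,410 + $2,281,140 = $2,652,550; Unit 4B $371,410 + $1,140,570 = $1,511,980.

Unit 2C: $1,457,885 | Unit 3B: $3,662,835 | Unit G1: $2,652,550 | Unit 4B: $1,511,980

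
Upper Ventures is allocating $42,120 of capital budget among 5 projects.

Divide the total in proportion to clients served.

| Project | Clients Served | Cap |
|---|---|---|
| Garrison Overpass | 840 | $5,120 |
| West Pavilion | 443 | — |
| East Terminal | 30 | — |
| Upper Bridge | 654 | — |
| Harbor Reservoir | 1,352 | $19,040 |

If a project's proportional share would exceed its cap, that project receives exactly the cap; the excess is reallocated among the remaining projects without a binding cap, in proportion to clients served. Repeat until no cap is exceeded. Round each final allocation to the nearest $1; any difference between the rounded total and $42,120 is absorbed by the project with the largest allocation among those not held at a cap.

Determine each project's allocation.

Garrison Overpass: $5,120; West Pavilion: $7,060; East Terminal: $478; Upper Bridge: $10,422; Harbor Reservoir: $19,040

Clients served total: 3,319.
Proportional shares (ignoring caps): Garrison Overpass 10,660.08; West Pavilion 5,621.92; East Terminal 380.72; Upper Bridge 8,299.63; Harbor Reservoir 17,157.65.
Cap binds for Garrison Overpass ($5,120); balance $37,000 reallocated over remaining clients served 2,479.
Cap binds for Harbor Reservoir ($19,040); balance $17,960 reallocated over remaining clients served 1,127.
Remaining shares: West Pavilion 7,059.70 → $7,060; East Terminal 478.08 → $478; Upper Bridge 10,422.22 → $10,422.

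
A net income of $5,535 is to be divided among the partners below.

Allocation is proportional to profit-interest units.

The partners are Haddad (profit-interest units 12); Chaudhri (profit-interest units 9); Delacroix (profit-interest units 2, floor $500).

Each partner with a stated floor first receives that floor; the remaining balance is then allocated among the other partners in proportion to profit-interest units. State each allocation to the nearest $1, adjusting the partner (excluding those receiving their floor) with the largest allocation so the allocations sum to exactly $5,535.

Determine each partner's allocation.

Haddad: $2,877 | Chaudhri: $2,158 | Delacroix: $500

Guaranteed amounts: Delacroix $500. Remaining pool $5,035.
Remaining pool split over remaining profit-interest units 21: Haddad 2,877.14 → $2,877; Chaudhri 2,157.86 → $2,158.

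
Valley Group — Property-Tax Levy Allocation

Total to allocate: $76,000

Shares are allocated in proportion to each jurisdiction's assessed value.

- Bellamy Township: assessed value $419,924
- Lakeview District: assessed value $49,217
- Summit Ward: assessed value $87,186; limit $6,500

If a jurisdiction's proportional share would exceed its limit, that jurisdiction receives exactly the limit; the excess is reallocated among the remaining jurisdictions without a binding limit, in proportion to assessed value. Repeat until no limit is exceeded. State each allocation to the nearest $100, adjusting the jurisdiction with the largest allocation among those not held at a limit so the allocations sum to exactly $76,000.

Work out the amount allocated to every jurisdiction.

Bellamy Township: $62,200 · Lakeview District: $7,300 · Summit Ward: $6,500

Total assessed value = 556,327.
Pro-rata shares before constraints: Bellamy Township 57,365.94; Lakeview District 6,723.55; Summit Ward 11,910.51.
Cap binds for Summit Ward ($6,500); residual $69,500 reallocated over remaining assessed value 469,141.
Shares after redistribution: Bellamy Township 62,208.84 → $62,200; Lakeview District 7,291.16 → $7,300.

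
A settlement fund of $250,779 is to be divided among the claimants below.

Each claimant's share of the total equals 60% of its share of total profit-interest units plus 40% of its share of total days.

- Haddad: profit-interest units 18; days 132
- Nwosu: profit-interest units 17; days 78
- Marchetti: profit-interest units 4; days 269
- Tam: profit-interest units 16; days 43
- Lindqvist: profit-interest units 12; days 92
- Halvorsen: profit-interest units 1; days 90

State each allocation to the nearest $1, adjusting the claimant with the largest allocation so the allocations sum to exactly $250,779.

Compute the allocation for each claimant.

Totals — profit-interest units 68, days 704.
Composite weights (60% profit-interest units + 40% days): Haddad 0.2338; Nwosu 0.1943; Marchetti 0.1881; Tam 0.1656; Lindqvist 0.1582; Halvorsen 0.0600.
Unrounded shares: Haddad 58,638.03; Nwosu 48,730.92; Marchetti 47,180.31; Tam 41,531.08; Lindqvist 39,661.97; Halvorsen 15,036.68.
After rounding ($1): Haddad $58,638; Nwosu $48,731; Marchetti $47,180; Tam $41,531; Lindqvist $39,662; Halvorsen $15,037. Sum = $250,779.
No rounding difference to absorb.

Haddad: $58,638 · Nwosu: $48,731 · Marchetti: $47,180 · Tam: $41,531 · Lindqvist: $39,662 · Halvorsen: $15,037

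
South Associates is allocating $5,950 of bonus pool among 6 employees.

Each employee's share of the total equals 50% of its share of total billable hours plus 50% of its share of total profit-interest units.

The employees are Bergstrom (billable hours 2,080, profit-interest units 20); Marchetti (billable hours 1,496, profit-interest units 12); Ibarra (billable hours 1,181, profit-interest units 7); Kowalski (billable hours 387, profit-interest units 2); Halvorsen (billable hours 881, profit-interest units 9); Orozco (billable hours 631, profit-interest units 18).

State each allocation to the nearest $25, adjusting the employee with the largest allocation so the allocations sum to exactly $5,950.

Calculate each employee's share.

Totals — billable hours 6,656, profit-interest units 68.
Combined weights (50% billable hours + 50% profit-interest units): Bergstrom 0.3033; Marchetti 0.2006; Ibarra 0.1402; Kowalski 0.0438; Halvorsen 0.1324; Orozco 0.1798.
Proportional shares: Bergstrom 1,804.69; Marchetti 1,193.66; Ibarra 834.12; Kowalski 260.48; Halvorsen 787.53; Orozco 1,069.54.
At nearest $25: Bergstrom $1,800; Marchetti $1,200; Ibarra $825; Kowalski $250; Halvorsen $800; Orozco $1,075. Sum = $5,950.
Sum already equals the total — no adjustment.

Bergstrom: $1,800; Marchetti: $1,200; Ibarra: $825; Kowalski: $250; Halvorsen: $800; Orozco: $1,075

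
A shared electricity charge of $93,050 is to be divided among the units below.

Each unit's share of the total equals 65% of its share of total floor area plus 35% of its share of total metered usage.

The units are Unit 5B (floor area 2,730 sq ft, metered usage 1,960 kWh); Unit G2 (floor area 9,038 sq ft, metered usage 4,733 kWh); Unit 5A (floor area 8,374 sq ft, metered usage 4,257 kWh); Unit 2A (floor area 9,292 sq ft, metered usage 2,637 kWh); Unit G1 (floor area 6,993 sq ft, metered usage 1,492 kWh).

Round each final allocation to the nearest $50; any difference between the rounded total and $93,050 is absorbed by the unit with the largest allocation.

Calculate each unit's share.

Unit 5B: $8,750 · Unit G2: $25,250 · Unit 5A: $23,100 · Unit 2A: $21,100 · Unit G1: $14,850

Totals — floor area 36,427, metered usage 15,079.
Combined weights (65% floor area + 35% metered usage): Unit 5B 0.0942; Unit G2 0.2711; Unit 5A 0.2482; Unit 2A 0.2270; Unit G1 0.1594.
Unrounded shares: Unit 5B 8,766.02; Unit G2 25,228.77; Unit 5A 23,098.22; Unit 2A 21,123.58; Unit G1 14,833.42.
At nearest $50: Unit 5B $8,750; Unit G2 $25,250; Unit 5A $23,100; Unit 2A $21,100; Unit G1 $14,850. Sum = $93,050.
Rounded total matches; no reconciliation needed.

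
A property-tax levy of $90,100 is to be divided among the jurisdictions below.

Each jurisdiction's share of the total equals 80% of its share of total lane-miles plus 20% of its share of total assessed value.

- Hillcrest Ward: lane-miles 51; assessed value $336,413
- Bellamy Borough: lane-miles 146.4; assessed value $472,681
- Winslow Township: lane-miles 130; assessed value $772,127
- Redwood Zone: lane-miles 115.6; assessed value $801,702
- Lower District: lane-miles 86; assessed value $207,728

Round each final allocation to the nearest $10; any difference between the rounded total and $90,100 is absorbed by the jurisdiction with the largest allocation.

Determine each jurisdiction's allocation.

Lane-miles total 529; assessed value total 2,590,651.
Composite weights (80% lane-miles + 20% assessed value): Hillcrest Ward 0.1031; Bellamy Borough 0.2579; Winslow Township 0.2562; Redwood Zone 0.2367; Lower District 0.1461.
Pro-rata amounts: Hillcrest Ward 9,289.13; Bellamy Borough 23,235.90; Winslow Township 23,084.17; Redwood Zone 21,327.78; Lower District 13,163.02.
Rounded to nearest $10: Hillcrest Ward $9,290; Bellamy Borough $23,240; Winslow Township $23,080; Redwood Zone $21,330; Lower District $13,160. Sum = $90,100.
Rounded total matches; no reconciliation needed.

Hillcrest Ward: $9,290 | Bellamy Borough: $23,240 | Winslow Township: $23,080 | Redwood Zone: $21,330 | Lower District: $13,160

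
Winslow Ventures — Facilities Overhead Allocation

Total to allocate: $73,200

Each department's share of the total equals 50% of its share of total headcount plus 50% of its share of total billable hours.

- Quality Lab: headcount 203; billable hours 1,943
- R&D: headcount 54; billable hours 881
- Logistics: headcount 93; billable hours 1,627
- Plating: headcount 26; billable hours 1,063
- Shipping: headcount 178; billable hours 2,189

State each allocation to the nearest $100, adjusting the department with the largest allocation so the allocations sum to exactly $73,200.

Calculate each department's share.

Quality Lab: $22,500 · R&D: $7,800 · Logistics: $13,900 · Plating: $6,800 · Shipping: $22,200

Headcount total 554; billable hours total 7,703.
Combined weights (50% headcount + 50% billable hours): Quality Lab 0.3093; R&D 0.1059; Logistics 0.1895; Plating 0.0925; Shipping 0.3027.
Proportional shares: Quality Lab 22,643.15; R&D 7,753.49; Logistics 13,874.56; Plating 6,768.42; Shipping 22,160.37.
After rounding ($100): Quality Lab $22,600; R&D $7,800; Logistics $13,900; Plating $6,800; Shipping $22,200. Sum = $73,300.
Difference $73,200 − $73,300 = −$100 applied to largest allocation (Quality Lab): Quality Lab becomes $22,500.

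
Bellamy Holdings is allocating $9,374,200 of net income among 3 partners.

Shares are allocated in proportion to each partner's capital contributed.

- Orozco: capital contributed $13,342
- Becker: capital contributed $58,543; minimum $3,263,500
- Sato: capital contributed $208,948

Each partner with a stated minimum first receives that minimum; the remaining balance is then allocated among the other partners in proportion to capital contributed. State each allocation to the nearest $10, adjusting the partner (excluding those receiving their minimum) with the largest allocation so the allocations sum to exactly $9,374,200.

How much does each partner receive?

Guaranteed amounts: Becker $3,263,500. Remaining pool $6,110,700.
Remaining pool split over remaining capital contributed 222,290: Orozco 366,768.45 → $366,770; Sato 5,743,931.55 → $5,743,930.

Orozco: $366,770 | Becker: $3,263,500 | Sato: $5,743,930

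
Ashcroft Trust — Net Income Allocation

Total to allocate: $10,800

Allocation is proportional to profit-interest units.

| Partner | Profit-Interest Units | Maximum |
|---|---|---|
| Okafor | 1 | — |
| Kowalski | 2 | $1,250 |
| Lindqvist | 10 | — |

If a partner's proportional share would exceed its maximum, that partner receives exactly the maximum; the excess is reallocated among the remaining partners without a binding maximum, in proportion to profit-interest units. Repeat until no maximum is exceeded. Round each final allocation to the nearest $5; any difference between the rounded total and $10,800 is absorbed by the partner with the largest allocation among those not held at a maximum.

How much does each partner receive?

Combined profit-interest units = 13.
Pro-rata shares before constraints: Okafor 830.77; Kowalski 1,661.54; Lindqvist 8,307.69.
Capped: Kowalski ($1,250); residual $9,550 reallocated over remaining profit-interest units 11.
Shares after redistribution: Okafor 868.18 → $870; Lindqvist 8,681.82 → $8,680.

Okafor: $870; Kowalski: $1,250; Lindqvist: $8,680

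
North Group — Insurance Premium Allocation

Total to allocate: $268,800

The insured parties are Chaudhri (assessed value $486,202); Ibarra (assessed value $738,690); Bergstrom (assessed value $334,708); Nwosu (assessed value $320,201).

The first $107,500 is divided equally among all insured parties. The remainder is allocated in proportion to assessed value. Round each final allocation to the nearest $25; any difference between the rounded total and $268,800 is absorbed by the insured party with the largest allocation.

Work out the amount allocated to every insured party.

Chaudhri: $68,600 | Ibarra: $90,250 | Bergstrom: $55,600 | Nwosu: $54,350

$107,500 shared equally gives $26,875 per insured party.
Remainder $161,300 by assessed value (total 1,879,801): Chaudhri 41,719.51 → $41,725; Ibarra 63,384.74 → $63,375; Bergstrom 28,720.27 → $28,725; Nwosu 27,475.47 → $27,475.
Totals: Chaudhri $26,875 + $41,725 = $68,600; Ibarra $26,875 + $63,375 = $90,250; Bergstrom $26,875 + $28,725 = $55,600; Nwosu $26,875 + $27,475 = $54,350.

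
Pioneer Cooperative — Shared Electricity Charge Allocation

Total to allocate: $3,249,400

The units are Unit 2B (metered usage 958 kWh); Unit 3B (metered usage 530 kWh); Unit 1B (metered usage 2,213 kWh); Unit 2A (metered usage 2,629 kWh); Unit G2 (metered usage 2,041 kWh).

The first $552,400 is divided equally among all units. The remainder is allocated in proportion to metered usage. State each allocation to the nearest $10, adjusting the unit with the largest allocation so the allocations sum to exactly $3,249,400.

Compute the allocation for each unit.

Unit 2B: $419,130; Unit 3B: $281,240; Unit 1B: $823,470; Unit 2A: $957,500; Unit G2: $768,060

Equal tier: $552,400 ÷ 5 = $110,480 apiece.
Remainder $2,697,000 by metered usage (total 8,371): Unit 2B 308,652.01 → $308,650; Unit 3B 170,757.38 → $170,760; Unit 1B 712,992.59 → $712,990; Unit 2A 847,021.02 → $847,020; Unit G2 657,576.99 → $657,580.
Totals: Unit 2B $110,480 + $308,650 = $419,130; Unit 3B $110,480 + $170,760 = $281,240; Unit 1B $110,480 + $712,990 = $823,470; Unit 2A $110,480 + $847,020 = $957,500; Unit G2 $110,480 + $657,580 = $768,060.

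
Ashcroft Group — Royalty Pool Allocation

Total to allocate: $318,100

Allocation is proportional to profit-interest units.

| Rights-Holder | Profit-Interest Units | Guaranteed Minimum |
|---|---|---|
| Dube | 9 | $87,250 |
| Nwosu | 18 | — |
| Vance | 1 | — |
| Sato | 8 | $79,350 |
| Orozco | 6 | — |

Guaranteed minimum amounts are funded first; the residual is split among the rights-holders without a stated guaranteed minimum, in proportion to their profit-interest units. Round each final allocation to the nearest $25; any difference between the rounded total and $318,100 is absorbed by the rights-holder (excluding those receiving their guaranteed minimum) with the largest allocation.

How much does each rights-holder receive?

Fund the minimums — Dube $87,250; Sato $79,350. Balance $151,500.
Balance split over remaining profit-interest units 25: Nwosu 109,080.00 → $109,075; Vance 6,060.00 → $6,050; Orozco 36,360.00 → $36,350.
Rounding difference +$25 applied to Nwosu → $109,100.

Dube: $87,250 | Nwosu: $109,100 | Vance: $6,050 | Sato: $79,350 | Orozco: $36,350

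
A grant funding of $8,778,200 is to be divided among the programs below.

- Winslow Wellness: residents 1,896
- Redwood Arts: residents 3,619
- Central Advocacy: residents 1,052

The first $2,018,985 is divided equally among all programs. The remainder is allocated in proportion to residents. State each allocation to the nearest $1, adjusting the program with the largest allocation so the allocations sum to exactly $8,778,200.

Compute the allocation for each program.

Winslow Wellness: $2,624,491 · Redwood Arts: $4,397,922 · Central Advocacy: $1,755,787

$2,018,985 shared equally gives $672,995 per program.
Remainder $6,759,215 by residents (total 6,567): Winslow Wellness 1,951,495.61 → $1,951,496; Redwood Arts 3,724,927.53 → $3,724,928; Central Advocacy 1,082,791.87 → $1,082,792.
Rounding difference −$1 on remainder applied to Redwood Arts.
Totals: Winslow Wellness $672,995 + $1,951,496 = $2,624,491; Redwood Arts $672,995 + $3,724,927 = $4,397,922; Central Advocacy $672,995 + $1,082,792 = $1,755,787.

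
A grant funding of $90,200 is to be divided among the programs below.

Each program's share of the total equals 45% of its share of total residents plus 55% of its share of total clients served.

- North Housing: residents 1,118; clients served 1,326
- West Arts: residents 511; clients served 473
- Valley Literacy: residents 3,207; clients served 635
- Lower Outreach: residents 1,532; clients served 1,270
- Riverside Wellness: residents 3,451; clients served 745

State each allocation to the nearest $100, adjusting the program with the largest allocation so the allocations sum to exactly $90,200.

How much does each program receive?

North Housing: $19,400 | West Arts: $7,400 | Valley Literacy: $20,300 | Lower Outreach: $20,500 | Riverside Wellness: $22,600

Residents total 9,819; clients served total 4,449.
Combined weights (45% residents + 55% clients served): North Housing 0.2152; West Arts 0.0819; Valley Literacy 0.2255; Lower Outreach 0.2272; Riverside Wellness 0.2503.
Pro-rata amounts: North Housing 19,407.60; West Arts 7,386.72; Valley Literacy 20,337.94; Lower Outreach 20,494.56; Riverside Wellness 22,573.18.
After rounding ($100): North Housing $19,400; West Arts $7,400; Valley Literacy $20,300; Lower Outreach $20,500; Riverside Wellness $22,600. Sum = $90,200.
No rounding difference to absorb.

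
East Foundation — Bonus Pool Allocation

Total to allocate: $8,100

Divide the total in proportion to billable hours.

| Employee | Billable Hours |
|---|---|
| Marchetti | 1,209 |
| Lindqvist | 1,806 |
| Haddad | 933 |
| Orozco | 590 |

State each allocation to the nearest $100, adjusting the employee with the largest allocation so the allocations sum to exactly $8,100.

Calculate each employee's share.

Total billable hours = 4,538.
Raw shares: Marchetti 1,209/4,538 × $8,100 = 2,157.98; Lindqvist 1,806/4,538 × $8,100 = 3,223.58; Haddad 933/4,538 × $8,100 = 1,665.34; Orozco 590/4,538 × $8,100 = 1,053.11.
At nearest $100: Marchetti $2,200; Lindqvist $3,200; Haddad $1,700; Orozco $1,100. Sum = $8,200.
Difference $8,100 − $8,200 = −$100 applied to largest allocation (Lindqvist): Lindqvist becomes $3,100.

Marchetti: $2,200 | Lindqvist: $3,100 | Haddad: $1,700 | Orozco: $1,100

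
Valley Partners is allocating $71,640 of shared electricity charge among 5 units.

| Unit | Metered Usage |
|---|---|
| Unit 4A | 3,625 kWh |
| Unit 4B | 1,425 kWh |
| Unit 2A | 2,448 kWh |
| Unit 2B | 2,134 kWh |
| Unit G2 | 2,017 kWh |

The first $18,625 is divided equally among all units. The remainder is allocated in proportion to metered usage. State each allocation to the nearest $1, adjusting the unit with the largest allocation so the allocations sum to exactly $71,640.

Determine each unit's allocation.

Unit 4A: $20,223 | Unit 4B: $10,210 | Unit 2A: $14,866 | Unit 2B: $13,437 | Unit G2: $12,904

First tranche $18,625 split equally: $3,725 each.
Remainder $53,015 by metered usage (total 11,649): Unit 4A 16,497.4998 → $16,497; Unit 4B 6,485.22 → $6,485; Unit 2A 11,140.93 → $11,141; Unit 2B 9,711.91 → $9,712; Unit G2 9,179.44 → $9,179.
Rounding difference +$1 on remainder applied to Unit 4A.
Totals: Unit 4A $3,725 + $16,498 = $20,223; Unit 4B $3,725 + $6,485 = $10,210; Unit 2A $3,725 + $11,141 = $14,866; Unit 2B $3,725 + $9,712 = $13,437; Unit G2 $3,725 + $9,179 = $12,904.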